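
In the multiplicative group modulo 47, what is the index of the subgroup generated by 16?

2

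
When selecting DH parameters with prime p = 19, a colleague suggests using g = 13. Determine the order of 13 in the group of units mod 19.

The order of 13 must divide φ(19) = 19 − 1 = 18 = 2 · 3^2.
Divisors of 18: 1, 2, 3, 6, 9, 18.
Test each divisor d:
13^1 ≡ 13
13^2 ≡ 17
13^3 ≡ 12
13^6 ≡ 11
13^9 ≡ 18
13^18 ≡ 1
The smallest such exponent is 18, so the order of 13 is 18.

18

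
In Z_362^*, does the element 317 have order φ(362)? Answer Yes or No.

φ(362) = φ(2)·φ(181) = 1·180 = 180 = 2^2 · 3^2 · 5.
317 is a primitive root mod 362 iff 317^(φ(362)/q) ≢ 1 for every prime q | φ(362), i.e. q ∈ {2, 3, 5}.
317^90 ≡ 1 (mod 362)  [q = 2: ≡ 1 ✗]
317^60 ≡ 229 (mod 362)  [q = 3: ≢ 1 ✓]
317^36 ≡ 125 (mod 362)  [q = 5: ≢ 1 ✓]
317^90 ≡ 1 shows ord(317) | 90, strictly less than φ(362); not a primitive root.

No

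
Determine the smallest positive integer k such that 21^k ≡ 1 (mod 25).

5

ord(21) | φ(25) = φ(5^2) = 5·(5−1) = 20 = 2^2 · 5.
Divisors of 20: 1, 2, 4, 5, 10, 20.
Compute 21^d (mod 25) for the divisors d until we hit 1:
21^1 ≡ 21 (mod 25)
21^2 ≡ 16 (mod 25)
21^4 ≡ 6 (mod 25)
21^5 ≡ 1 (mod 25) ✓
Hence ord(21) = 5.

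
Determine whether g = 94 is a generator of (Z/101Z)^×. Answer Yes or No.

Yes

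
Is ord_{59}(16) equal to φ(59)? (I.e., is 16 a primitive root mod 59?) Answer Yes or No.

No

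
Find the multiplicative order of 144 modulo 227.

113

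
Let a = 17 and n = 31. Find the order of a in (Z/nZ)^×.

30

The order of 17 must divide φ(31) = 31 − 1 = 30 = 2 · 3 · 5.
Divisors of 30: 1, 2, 3, 5, 6, 10, 15, 30.
Test each divisor d:
17^1 ≡ 17 (mod 31)
17^2 ≡ 10 (mod 31)
17^3 ≡ 15 (mod 31)
17^5 ≡ 26 (mod 31)
17^6 ≡ 8 (mod 31)
17^10 ≡ 25 (mod 31)
17^15 ≡ 30 (mod 31)
17^30 ≡ 1 (mod 31) ✓
So ord_31(17) = 30.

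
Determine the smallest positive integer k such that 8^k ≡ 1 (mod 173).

ord(8) | φ(173) = 173 − 1 = 172 = 2^2 · 43.
Divisors of 172: 1, 2, 4, 43, 86, 172.
Compute 8^d (mod 173) for the divisors d until we hit 1:
8^1 ≡ 8
8^2 ≡ 64
8^4 ≡ 117
8^43 ≡ 93
8^86 ≡ 172
8^172 ≡ 1
So ord_173(8) = 172.

172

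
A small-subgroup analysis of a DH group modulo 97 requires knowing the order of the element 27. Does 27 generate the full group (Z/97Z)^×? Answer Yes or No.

No

φ(97) = 97 − 1 = 96 = 2^5 · 3.
It suffices to check that the order of 27 is not a proper divisor of 96: compute 27^(96/q) for q ∈ {2, 3}.
27^48 ≡ 1 (mod 97)  [q = 2: ≡ 1 ✗]
27^32 ≡ 1 (mod 97)  [q = 3: ≡ 1 ✗]
The check at q = 2 fails, so 27 generates a proper subgroup.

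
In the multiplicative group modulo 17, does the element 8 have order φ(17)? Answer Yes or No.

No

φ(17) = 17 − 1 = 16 = 2^4.
An element g generates (Z/17Z)^× iff g^(16/q) ≢ 1 (mod 17) for each prime q ∈ {2}.
8^8 ≡ 1 (mod 17)  [q = 2: ≡ 1 ✗]
8^8 ≡ 1 shows ord(8) | 8, strictly less than φ(17); not a primitive root.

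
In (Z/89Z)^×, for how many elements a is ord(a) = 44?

20

φ(89) = 89 − 1 = 88 = 2^3 · 11.
(Z/89Z)^× is cyclic (|G| = 88); a cyclic group of order m has exactly φ(d) elements of each order d | m, and none otherwise.
44 = 2^2 · 11 divides 88, and φ(44) = 20.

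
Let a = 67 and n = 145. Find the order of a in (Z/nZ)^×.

ord(67) | φ(145) = φ(5·29) = (5−1)·(29−1) = 4·28 = 112 = 2^4 · 7.
Divisors of 112: 1, 2, 4, 7, 8, 14, 16, 28, 56, 112.
Evaluate successive powers at the divisors of 112:
67^1 ≡ 67 (mod 145)
67^2 ≡ 139 (mod 145)
67^4 ≡ 36 (mod 145)
67^7 ≡ 28 (mod 145)
67^8 ≡ 136 (mod 145)
67^14 ≡ 59 (mod 145)
67^16 ≡ 81 (mod 145)
67^28 ≡ 1 (mod 145) ✓
The smallest such exponent is 28, so the order of 67 is 28.

28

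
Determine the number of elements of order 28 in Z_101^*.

0

φ(101) = 101 − 1 = 100 = 2^2 · 5^2.
Since (Z/101Z)^× is cyclic of order 100, the number of elements of order d is φ(d) when d | 100 and 0 otherwise.
Since 28 ∤ 100, the count is 0.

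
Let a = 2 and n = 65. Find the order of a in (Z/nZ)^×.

By Lagrange's theorem, ord_65(2) divides φ(65) = φ(5·13) = (5−1)·(13−1) = 4·12 = 48 = 2^4 · 3.
Divisors of 48: 1, 2, 3, 4, 6, 8, 12, 16, 24, 48.
Compute 2^d (mod 65) for the divisors d until we hit 1:
2^1 ≡ 2 (mod 65)
2^2 ≡ 4 (mod 65)
2^3 ≡ 8 (mod 65)
2^4 ≡ 16 (mod 65)
2^6 ≡ 64 (mod 65)
2^8 ≡ 61 (mod 65)
2^12 ≡ 1 (mod 65) ✓
Therefore the multiplicative order of 2 modulo 65 is 12.

12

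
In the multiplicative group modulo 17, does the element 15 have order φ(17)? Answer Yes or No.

No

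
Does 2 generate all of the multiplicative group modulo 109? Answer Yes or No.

No

φ(109) = 109 − 1 = 108 = 2^2 · 3^3.
It suffices to check that the order of 2 is not a proper divisor of 108: compute 2^(108/q) for q ∈ {2, 3}.
2^54 ≡ 108 (mod 109)  [q = 2: ≢ 1 ✓]
2^36 ≡ 1 (mod 109)  [q = 3: ≡ 1 ✗]
The check at q = 3 fails, so 2 generates a proper subgroup.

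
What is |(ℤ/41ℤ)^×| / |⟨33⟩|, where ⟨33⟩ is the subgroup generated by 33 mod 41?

2

By Lagrange's theorem, ord_41(33) divides φ(41) = 41 − 1 = 40 = 2^3 · 5.
Divisors of 40: 1, 2, 4, 5, 8, 10, 20, 40.
Evaluate successive powers at the divisors of 40:
33^1 ≡ 33 (mod 41)
33^2 ≡ 23 (mod 41)
33^4 ≡ 37 (mod 41)
33^5 ≡ 32 (mod 41)
33^8 ≡ 16 (mod 41)
33^10 ≡ 40 (mod 41)
33^20 ≡ 1 (mod 41) ✓
Thus |⟨33⟩| = ord(33) = 20.
Index = |(Z/41Z)^×| / |⟨33⟩| = 40 / 20 = 2.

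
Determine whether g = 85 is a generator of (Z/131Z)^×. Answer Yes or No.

Yes

φ(131) = 131 − 1 = 130 = 2 · 5 · 13.
Test 85^(130/q) mod 131 for each prime factor q of 130:
85^65 ≡ 130 (mod 131)  [q = 2: ≢ 1 ✓]
85^26 ≡ 89 (mod 131)  [q = 5: ≢ 1 ✓]
85^10 ≡ 63 (mod 131)  [q = 13: ≢ 1 ✓]
None equal 1, so ord_131(85) = 130: 85 is a primitive root.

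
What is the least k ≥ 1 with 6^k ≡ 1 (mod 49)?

14

ord(6) | φ(49) = φ(7^2) = 7·(7−1) = 42 = 2 · 3 · 7.
Divisors of 42: 1, 2, 3, 6, 7, 14, 21, 42.
Compute 6^d (mod 49) for the divisors d until we hit 1:
6^1 ≡ 6 (mod 49)
6^2 ≡ 36 (mod 49)
6^3 ≡ 20 (mod 49)
6^6 ≡ 8 (mod 49)
6^7 ≡ 48 (mod 49)
6^14 ≡ 1 (mod 49) ✓
So ord_49(6) = 14.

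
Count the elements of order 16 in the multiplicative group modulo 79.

φ(79) = 79 − 1 = 78 = 2 · 3 · 13.
Since (Z/79Z)^× is cyclic of order 78, the number of elements of order d is φ(d) when d | 78 and 0 otherwise.
16 does not divide 78, so no element of (Z/79Z)^× has order 16.

0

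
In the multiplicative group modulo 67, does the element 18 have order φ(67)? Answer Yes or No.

Yes

φ(67) = 67 − 1 = 66 = 2 · 3 · 11.
Test 18^(66/q) mod 67 for each prime factor q of 66:
18^33 ≡ 66 (mod 67)  [q = 2: ≢ 1 ✓]
18^22 ≡ 37 (mod 67)  [q = 3: ≢ 1 ✓]
18^6 ≡ 9 (mod 67)  [q = 11: ≢ 1 ✓]
All checks pass, so 18 has order 66 and is a primitive root modulo 67.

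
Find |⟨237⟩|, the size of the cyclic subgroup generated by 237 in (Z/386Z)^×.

192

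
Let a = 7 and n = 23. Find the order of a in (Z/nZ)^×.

22

ord(7) | φ(23) = 23 − 1 = 22 = 2 · 11.
Divisors of 22: 1, 2, 11, 22.
Compute 7^d (mod 23) for the divisors d until we hit 1:
7^1 ≡ 7 (mod 23)
7^2 ≡ 3 (mod 23)
7^11 ≡ 22 (mod 23)
7^22 ≡ 1 (mod 23) ✓
So ord_23(7) = 22.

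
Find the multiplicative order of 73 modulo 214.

106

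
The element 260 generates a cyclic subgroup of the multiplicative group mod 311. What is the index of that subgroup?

By Lagrange's theorem, ord_311(260) divides φ(311) = 311 − 1 = 310 = 2 · 5 · 31.
Divisors of 310: 1, 2, 5, 10, 31, 62, 155, 310.
Compute 260^d (mod 311) for the divisors d until we hit 1:
260^1 ≡ 260 (mod 311)
260^2 ≡ 113 (mod 311)
260^5 ≡ 15 (mod 311)
260^10 ≡ 225 (mod 311)
260^31 ≡ 1 (mod 311) ✓
The order of 260 is 31, so the subgroup it generates has 31 elements.
[(Z/311Z)^× : ⟨260⟩] = 310/31 = 10.

10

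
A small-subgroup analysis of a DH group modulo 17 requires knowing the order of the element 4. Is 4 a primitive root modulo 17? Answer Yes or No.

No

φ(17) = 17 − 1 = 16 = 2^4.
An element g generates (Z/17Z)^× iff g^(16/q) ≢ 1 (mod 17) for each prime q ∈ {2}.
4^8 ≡ 1 (mod 17)  [q = 2: ≡ 1 ✗]
The check at q = 2 fails, so 4 generates a proper subgroup.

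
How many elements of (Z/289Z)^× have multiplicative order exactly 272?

128

φ(289) = φ(17^2) = 17·(17−1) = 272 = 2^4 · 17.
In a cyclic group of order 272, there are φ(d) elements of order d for each divisor d of 272, and zero for non-divisors.
272 = 2^4 · 17 divides 272, and φ(272) = 128.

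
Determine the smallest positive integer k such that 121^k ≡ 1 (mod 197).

ord(121) | φ(197) = 197 − 1 = 196 = 2^2 · 7^2.
Divisors of 196: 1, 2, 4, 7, 14, 28, 49, 98, 196.
Compute 121^d (mod 197) for the divisors d until we hit 1:
121^1 ≡ 121 (mod 197)
121^2 ≡ 63 (mod 197)
121^4 ≡ 29 (mod 197)
121^7 ≡ 33 (mod 197)
121^14 ≡ 104 (mod 197)
121^28 ≡ 178 (mod 197)
121^49 ≡ 196 (mod 197)
121^98 ≡ 1 (mod 197) ✓
So ord_197(121) = 98.

98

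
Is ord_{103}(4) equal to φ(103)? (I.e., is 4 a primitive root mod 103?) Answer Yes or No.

No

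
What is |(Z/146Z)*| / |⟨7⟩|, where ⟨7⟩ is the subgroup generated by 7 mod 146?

3

Since 7 ∈ (Z/146Z)^×, its order divides φ(146) = φ(2)·φ(73) = 1·72 = 72 = 2^3 · 3^2.
Divisors of 72: 1, 2, 3, 4, 6, 8, 9, 12, 18, 24, 36, 72.
Evaluate successive powers at the divisors of 72:
7^1 ≡ 7
7^2 ≡ 49
7^3 ≡ 51
7^4 ≡ 65
7^6 ≡ 119
7^8 ≡ 137
7^9 ≡ 83
7^12 ≡ 145
7^18 ≡ 27
7^24 ≡ 1
Thus |⟨7⟩| = ord(7) = 24.
Index = |(Z/146Z)^×| / |⟨7⟩| = 72 / 24 = 3.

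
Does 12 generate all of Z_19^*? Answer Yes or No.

No

φ(19) = 19 − 1 = 18 = 2 · 3^2.
It suffices to check that the order of 12 is not a proper divisor of 18: compute 12^(18/q) for q ∈ {2, 3}.
12^9 ≡ 18 (mod 19)  [q = 2: ≢ 1 ✓]
12^6 ≡ 1 (mod 19)  [q = 3: ≡ 1 ✗]
The check at q = 3 fails, so 12 generates a proper subgroup.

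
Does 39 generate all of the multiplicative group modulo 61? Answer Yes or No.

No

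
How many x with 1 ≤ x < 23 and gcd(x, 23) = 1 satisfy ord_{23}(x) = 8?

0

φ(23) = 23 − 1 = 22 = 2 · 11.
(Z/23Z)^× is cyclic (|G| = 22); a cyclic group of order m has exactly φ(d) elements of each order d | m, and none otherwise.
8 does not divide 22, so no element of (Z/23Z)^× has order 8.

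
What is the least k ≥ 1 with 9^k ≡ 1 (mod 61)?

5

ord(9) | φ(61) = 61 − 1 = 60 = 2^2 · 3 · 5.
Divisors of 60: 1, 2, 3, 4, 5, 6, 10, 12, 15, 20, 30, 60.
Test each divisor d:
9^1 ≡ 9 (mod 61)
9^2 ≡ 20 (mod 61)
9^3 ≡ 58 (mod 61)
9^4 ≡ 34 (mod 61)
9^5 ≡ 1 (mod 61) ✓
Hence ord(9) = 5.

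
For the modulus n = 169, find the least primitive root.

2

φ(169) = φ(13^2) = 13·(13−1) = 156 = 2^2 · 3 · 13.
Test candidates g = 2, 3, … against the prime factors q ∈ {2, 3, 13} of φ(169): g is a generator iff g^(156/q) ≢ 1 for every such q.
g = 2: 2^78 ≡ 168; 2^52 ≡ 146; 2^12 ≡ 40 — none is 1, so 2 is a primitive root.
Hence the least primitive root of 169 is 2.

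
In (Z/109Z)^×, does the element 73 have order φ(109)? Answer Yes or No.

φ(109) = 109 − 1 = 108 = 2^2 · 3^3.
An element g generates (Z/109Z)^× iff g^(108/q) ≢ 1 (mod 109) for each prime q ∈ {2, 3}.
73^54 ≡ 1 (mod 109)  [q = 2: ≡ 1 ✗]
73^36 ≡ 45 (mod 109)  [q = 3: ≢ 1 ✓]
Since 73^54 ≡ 1, the order of 73 divides 54 < 108, so 73 is not a primitive root.

No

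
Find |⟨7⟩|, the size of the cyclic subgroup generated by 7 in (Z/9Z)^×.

3

The order of 7 must divide φ(9) = φ(3^2) = 3·(3−1) = 6 = 2 · 3.
Divisors of 6: 1, 2, 3, 6.
Test each divisor d:
7^1 ≡ 7 (mod 9)
7^2 ≡ 4 (mod 9)
7^3 ≡ 1 (mod 9) ✓
So ord_9(7) = 3.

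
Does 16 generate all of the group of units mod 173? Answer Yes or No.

φ(173) = 173 − 1 = 172 = 2^2 · 43.
It suffices to check that the order of 16 is not a proper divisor of 172: compute 16^(172/q) for q ∈ {2, 43}.
16^86 ≡ 1 (mod 173)  [q = 2: ≡ 1 ✗]
16^4 ≡ 142 (mod 173)  [q = 43: ≢ 1 ✓]
The check at q = 2 fails, so 16 generates a proper subgroup.

No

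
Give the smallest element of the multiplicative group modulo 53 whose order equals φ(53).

φ(53) = 53 − 1 = 52 = 2^2 · 13.
Test candidates g = 2, 3, … against the prime factors q ∈ {2, 13} of φ(53): g is a generator iff g^(52/q) ≢ 1 for every such q.
g = 2: 2^26 ≡ 52; 2^4 ≡ 16 — none is 1, so 2 is a primitive root.
Hence the least primitive root of 53 is 2.

2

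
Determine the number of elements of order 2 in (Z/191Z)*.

1

φ(191) = 191 − 1 = 190 = 2 · 5 · 19.
Since (Z/191Z)^× is cyclic of order 190, the number of elements of order d is φ(d) when d | 190 and 0 otherwise.
2 | 190, and φ(2) = 2 − 1 = 1.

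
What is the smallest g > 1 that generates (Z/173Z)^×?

φ(173) = 173 − 1 = 172 = 2^2 · 43.
g is a primitive root iff g^(172/q) ≢ 1 (mod 173) for each prime q ∈ {2, 43}.
g = 2: 2^86 ≡ 172; 2^4 ≡ 16 — none is 1, so 2 is a primitive root.
So 2 is the smallest generator of (Z/173Z)^×.

2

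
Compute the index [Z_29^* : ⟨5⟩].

By Lagrange's theorem, ord_29(5) divides φ(29) = 29 − 1 = 28 = 2^2 · 7.
Divisors of 28: 1, 2, 4, 7, 14, 28.
Test each divisor d:
5^1 ≡ 5 (mod 29)
5^2 ≡ 25 (mod 29)
5^4 ≡ 16 (mod 29)
5^7 ≡ 28 (mod 29)
5^14 ≡ 1 (mod 29) ✓
So ord_29(5) = 14, hence |⟨5⟩| = 14.
[(Z/29Z)^× : ⟨5⟩] = 28/14 = 2.

2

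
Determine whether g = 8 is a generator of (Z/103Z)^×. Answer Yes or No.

φ(103) = 103 − 1 = 102 = 2 · 3 · 17.
An element g generates (Z/103Z)^× iff g^(102/q) ≢ 1 (mod 103) for each prime q ∈ {2, 3, 17}.
8^51 ≡ 1 (mod 103)  [q = 2: ≡ 1 ✗]
8^34 ≡ 1 (mod 103)  [q = 3: ≡ 1 ✗]
8^6 ≡ 9 (mod 103)  [q = 17: ≢ 1 ✓]
8^51 ≡ 1 shows ord(8) | 51, strictly less than φ(103); not a primitive root.

No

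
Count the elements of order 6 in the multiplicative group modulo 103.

φ(103) = 103 − 1 = 102 = 2 · 3 · 17.
In a cyclic group of order 102, there are φ(d) elements of order d for each divisor d of 102, and zero for non-divisors.
6 = 2 · 3 divides 102, and φ(6) = 2.

2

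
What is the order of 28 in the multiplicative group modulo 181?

180

The order of 28 must divide φ(181) = 181 − 1 = 180 = 2^2 · 3^2 · 5.
Divisors of 180: 1, 2, 3, 4, 5, 6, 9, 10, 12, 15, 18, 20, 30, 36, 45, 60, 90, 180.
Test each divisor d:
28^1 ≡ 28
28^2 ≡ 60
28^3 ≡ 51
28^4 ≡ 161
28^5 ≡ 164
28^6 ≡ 67
28^9 ≡ 159
28^10 ≡ 108
28^12 ≡ 145
28^15 ≡ 155
28^18 ≡ 122
28^20 ≡ 80
28^30 ≡ 133
28^36 ≡ 42
28^45 ≡ 162
28^60 ≡ 132
28^90 ≡ 180
28^180 ≡ 1
Therefore the multiplicative order of 28 modulo 181 is 180.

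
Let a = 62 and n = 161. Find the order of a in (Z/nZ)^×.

22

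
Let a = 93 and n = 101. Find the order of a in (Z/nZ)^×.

By Lagrange's theorem, ord_101(93) divides φ(101) = 101 − 1 = 100 = 2^2 · 5^2.
Divisors of 100: 1, 2, 4, 5, 10, 20, 25, 50, 100.
Evaluate successive powers at the divisors of 100:
93^1 ≡ 93 (mod 101)
93^2 ≡ 64 (mod 101)
93^4 ≡ 56 (mod 101)
93^5 ≡ 57 (mod 101)
93^10 ≡ 17 (mod 101)
93^20 ≡ 87 (mod 101)
93^25 ≡ 10 (mod 101)
93^50 ≡ 100 (mod 101)
93^100 ≡ 1 (mod 101) ✓
Hence ord(93) = 100.

100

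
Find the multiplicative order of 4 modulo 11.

5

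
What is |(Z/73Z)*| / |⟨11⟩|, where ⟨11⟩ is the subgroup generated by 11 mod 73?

By Lagrange's theorem, ord_73(11) divides φ(73) = 73 − 1 = 72 = 2^3 · 3^2.
Divisors of 72: 1, 2, 3, 4, 6, 8, 9, 12, 18, 24, 36, 72.
Compute 11^d (mod 73) for the divisors d until we hit 1:
11^1 ≡ 11
11^2 ≡ 48
11^3 ≡ 17
11^4 ≡ 41
11^6 ≡ 70
11^8 ≡ 2
11^9 ≡ 22
11^12 ≡ 9
11^18 ≡ 46
11^24 ≡ 8
11^36 ≡ 72
11^72 ≡ 1
So ord_73(11) = 72, hence |⟨11⟩| = 72.
[(Z/73Z)^× : ⟨11⟩] = 72/72 = 1.

1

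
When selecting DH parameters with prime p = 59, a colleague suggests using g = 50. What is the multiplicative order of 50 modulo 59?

58

By Lagrange's theorem, ord_59(50) divides φ(59) = 59 − 1 = 58 = 2 · 29.
Divisors of 58: 1, 2, 29, 58.
Evaluate successive powers at the divisors of 58:
50^1 ≡ 50
50^2 ≡ 22
50^29 ≡ 58
50^58 ≡ 1
The smallest such exponent is 58, so the order of 50 is 58.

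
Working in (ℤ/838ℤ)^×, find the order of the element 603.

418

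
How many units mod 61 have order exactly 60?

16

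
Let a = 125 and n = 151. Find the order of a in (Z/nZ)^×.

25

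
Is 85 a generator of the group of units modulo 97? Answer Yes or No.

No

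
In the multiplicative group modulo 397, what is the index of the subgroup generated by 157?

The order of 157 must divide φ(397) = 397 − 1 = 396 = 2^2 · 3^2 · 11.
Divisors of 396: 1, 2, 3, 4, 6, 9, 11, 12, 18, 22, 33, 36, 44, 66, 99, 132, 198, 396.
Test each divisor d:
157^1 ≡ 157 (mod 397)
157^2 ≡ 35 (mod 397)
157^3 ≡ 334 (mod 397)
157^4 ≡ 34 (mod 397)
157^6 ≡ 396 (mod 397)
157^9 ≡ 63 (mod 397)
157^11 ≡ 220 (mod 397)
157^12 ≡ 1 (mod 397) ✓
The order of 157 is 12, so the subgroup it generates has 12 elements.
[(Z/397Z)^× : ⟨157⟩] = 396/12 = 33.

33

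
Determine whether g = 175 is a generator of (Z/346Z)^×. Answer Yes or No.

Yes

φ(346) = φ(2)·φ(173) = 1·172 = 172 = 2^2 · 43.
Test 175^(172/q) mod 346 for each prime factor q of 172:
175^86 ≡ 345 (mod 346)  [q = 2: ≢ 1 ✓]
175^4 ≡ 189 (mod 346)  [q = 43: ≢ 1 ✓]
None equal 1, so ord_346(175) = 172: 175 is a primitive root.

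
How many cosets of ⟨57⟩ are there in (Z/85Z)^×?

By Lagrange's theorem, ord_85(57) divides φ(85) = φ(5·17) = (5−1)·(17−1) = 4·16 = 64 = 2^6.
Divisors of 64: 1, 2, 4, 8, 16, 32, 64.
Compute 57^d (mod 85) for the divisors d until we hit 1:
57^1 ≡ 57 (mod 85)
57^2 ≡ 19 (mod 85)
57^4 ≡ 21 (mod 85)
57^8 ≡ 16 (mod 85)
57^16 ≡ 1 (mod 85) ✓
The order of 57 is 16, so the subgroup it generates has 16 elements.
The index is φ(85) / ord(57) = 64 / 16 = 4.

4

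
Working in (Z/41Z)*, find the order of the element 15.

Since 15 ∈ (Z/41Z)^×, its order divides φ(41) = 41 − 1 = 40 = 2^3 · 5.
Divisors of 40: 1, 2, 4, 5, 8, 10, 20, 40.
Test each divisor d:
15^1 ≡ 15 (mod 41)
15^2 ≡ 20 (mod 41)
15^4 ≡ 31 (mod 41)
15^5 ≡ 14 (mod 41)
15^8 ≡ 18 (mod 41)
15^10 ≡ 32 (mod 41)
15^20 ≡ 40 (mod 41)
15^40 ≡ 1 (mod 41) ✓
Hence ord(15) = 40.

40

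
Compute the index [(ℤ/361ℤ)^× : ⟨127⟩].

19

Since 127 ∈ (Z/361Z)^×, its order divides φ(361) = φ(19^2) = 19·(19−1) = 342 = 2 · 3^2 · 19.
Divisors of 342: 1, 2, 3, 6, 9, 18, 19, 38, 57, 114, 171, 342.
Compute 127^d (mod 361) for the divisors d until we hit 1:
127^1 ≡ 127
127^2 ≡ 245
127^3 ≡ 69
127^6 ≡ 68
127^9 ≡ 360
127^18 ≡ 1
So ord_361(127) = 18, hence |⟨127⟩| = 18.
The index is φ(361) / ord(127) = 342 / 18 = 19.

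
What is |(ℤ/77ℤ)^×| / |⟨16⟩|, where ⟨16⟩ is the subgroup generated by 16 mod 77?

4

The order of 16 must divide φ(77) = φ(7·11) = (7−1)·(11−1) = 6·10 = 60 = 2^2 · 3 · 5.
Divisors of 60: 1, 2, 3, 4, 5, 6, 10, 12, 15, 20, 30, 60.
Check 16^d mod 77 for each divisor in increasing order:
16^1 ≡ 16
16^2 ≡ 25
16^3 ≡ 15
16^4 ≡ 9
16^5 ≡ 67
16^6 ≡ 71
16^10 ≡ 23
16^12 ≡ 36
16^15 ≡ 1
The order of 16 is 15, so the subgroup it generates has 15 elements.
Index = |(Z/77Z)^×| / |⟨16⟩| = 60 / 15 = 4.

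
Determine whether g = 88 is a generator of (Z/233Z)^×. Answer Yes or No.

Yes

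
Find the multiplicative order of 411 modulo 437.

By Lagrange's theorem, ord_437(411) divides φ(437) = φ(19·23) = (19−1)·(23−1) = 18·22 = 396 = 2^2 · 3^2 · 11.
Divisors of 396: 1, 2, 3, 4, 6, 9, 11, 12, 18, 22, 33, 36, 44, 66, 99, 132, 198, 396.
Test each divisor d:
411^1 ≡ 411
411^2 ≡ 239
411^3 ≡ 341
411^4 ≡ 311
411^6 ≡ 39
411^9 ≡ 189
411^11 ≡ 160
411^12 ≡ 210
411^18 ≡ 324
411^22 ≡ 254
411^33 ≡ 436
411^36 ≡ 96
411^44 ≡ 277
411^66 ≡ 1
So ord_437(411) = 66.

66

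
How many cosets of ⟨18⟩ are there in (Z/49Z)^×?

By Lagrange's theorem, ord_49(18) divides φ(49) = φ(7^2) = 7·(7−1) = 42 = 2 · 3 · 7.
Divisors of 42: 1, 2, 3, 6, 7, 14, 21, 42.
Test each divisor d:
18^1 ≡ 18 (mod 49)
18^2 ≡ 30 (mod 49)
18^3 ≡ 1 (mod 49) ✓
Thus |⟨18⟩| = ord(18) = 3.
Index = |(Z/49Z)^×| / |⟨18⟩| = 42 / 3 = 14.

14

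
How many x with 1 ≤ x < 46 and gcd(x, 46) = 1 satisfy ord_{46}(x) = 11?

10

φ(46) = φ(2)·φ(23) = 1·22 = 22 = 2 · 11.
(Z/46Z)^× is cyclic (|G| = 22); a cyclic group of order m has exactly φ(d) elements of each order d | m, and none otherwise.
11 | 22, and φ(11) = 11 − 1 = 10.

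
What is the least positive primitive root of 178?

φ(178) = φ(2)·φ(89) = 1·88 = 88 = 2^3 · 11.
g is a primitive root iff g^(88/q) ≢ 1 (mod 178) for each prime q ∈ {2, 11}.
g = 2: gcd(2, 178) = 2 > 1, not a unit — skip.
g = 3: 3^44 ≡ 177; 3^8 ≡ 153 — none is 1, so 3 is a primitive root.
The smallest primitive root modulo 178 is 3.

3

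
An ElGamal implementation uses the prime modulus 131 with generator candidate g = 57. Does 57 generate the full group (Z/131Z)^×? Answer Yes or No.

Yes

φ(131) = 131 − 1 = 130 = 2 · 5 · 13.
Test 57^(130/q) mod 131 for each prime factor q of 130:
57^65 ≡ 130 (mod 131)  [q = 2: ≢ 1 ✓]
57^26 ≡ 58 (mod 131)  [q = 5: ≢ 1 ✓]
57^10 ≡ 62 (mod 131)  [q = 13: ≢ 1 ✓]
All checks pass, so 57 has order 130 and is a primitive root modulo 131.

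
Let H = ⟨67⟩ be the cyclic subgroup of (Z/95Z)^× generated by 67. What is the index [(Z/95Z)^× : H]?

2

ord(67) | φ(95) = φ(5·19) = (5−1)·(19−1) = 4·18 = 72 = 2^3 · 3^2.
Divisors of 72: 1, 2, 3, 4, 6, 8, 9, 12, 18, 24, 36, 72.
Evaluate successive powers at the divisors of 72:
67^1 ≡ 67
67^2 ≡ 24
67^3 ≡ 88
67^4 ≡ 6
67^6 ≡ 49
67^8 ≡ 36
67^9 ≡ 37
67^12 ≡ 26
67^18 ≡ 39
67^24 ≡ 11
67^36 ≡ 1
Thus |⟨67⟩| = ord(67) = 36.
Index = |(Z/95Z)^×| / |⟨67⟩| = 72 / 36 = 2.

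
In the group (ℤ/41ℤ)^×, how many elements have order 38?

φ(41) = 41 − 1 = 40 = 2^3 · 5.
In a cyclic group of order 40, there are φ(d) elements of order d for each divisor d of 40, and zero for non-divisors.
38 does not divide 40, so no element of (Z/41Z)^× has order 38.

0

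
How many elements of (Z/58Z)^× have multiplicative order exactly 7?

6

φ(58) = φ(2)·φ(29) = 1·28 = 28 = 2^2 · 7.
In a cyclic group of order 28, there are φ(d) elements of order d for each divisor d of 28, and zero for non-divisors.
7 | 28, and φ(7) = 7 − 1 = 6.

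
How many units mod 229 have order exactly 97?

0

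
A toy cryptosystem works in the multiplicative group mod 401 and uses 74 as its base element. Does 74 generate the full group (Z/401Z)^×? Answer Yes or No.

Yes

φ(401) = 401 − 1 = 400 = 2^4 · 5^2.
An element g generates (Z/401Z)^× iff g^(400/q) ≢ 1 (mod 401) for each prime q ∈ {2, 5}.
74^200 ≡ 400 (mod 401)  [q = 2: ≢ 1 ✓]
74^80 ≡ 39 (mod 401)  [q = 5: ≢ 1 ✓]
Every test exponent gives a nontrivial residue, hence 74 generates the full group.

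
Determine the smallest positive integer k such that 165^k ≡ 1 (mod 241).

The order of 165 must divide φ(241) = 241 − 1 = 240 = 2^4 · 3 · 5.
Divisors of 240: 1, 2, 3, 4, 5, 6, 8, 10, 12, 15, 16, 20, 24, 30, 40, 48, 60, 80, 120, 240.
Check 165^d mod 241 for each divisor in increasing order:
165^1 ≡ 165 (mod 241)
165^2 ≡ 233 (mod 241)
165^3 ≡ 126 (mod 241)
165^4 ≡ 64 (mod 241)
165^5 ≡ 197 (mod 241)
165^6 ≡ 211 (mod 241)
165^8 ≡ 240 (mod 241)
165^10 ≡ 8 (mod 241)
165^12 ≡ 177 (mod 241)
165^15 ≡ 130 (mod 241)
165^16 ≡ 1 (mod 241) ✓
So ord_241(165) = 16.

16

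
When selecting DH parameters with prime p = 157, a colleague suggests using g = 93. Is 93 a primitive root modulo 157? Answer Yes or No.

No

φ(157) = 157 − 1 = 156 = 2^2 · 3 · 13.
It suffices to check that the order of 93 is not a proper divisor of 156: compute 93^(156/q) for q ∈ {2, 3, 13}.
93^78 ≡ 1 (mod 157)  [q = 2: ≡ 1 ✗]
93^52 ≡ 1 (mod 157)  [q = 3: ≡ 1 ✗]
93^12 ≡ 130 (mod 157)  [q = 13: ≢ 1 ✓]
The check at q = 2 fails, so 93 generates a proper subgroup.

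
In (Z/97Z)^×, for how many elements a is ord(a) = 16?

φ(97) = 97 − 1 = 96 = 2^5 · 3.
(Z/97Z)^× is cyclic (|G| = 96); a cyclic group of order m has exactly φ(d) elements of each order d | m, and none otherwise.
16 = 2^4 divides 96, and φ(16) = 8.

8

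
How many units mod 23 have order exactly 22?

10

φ(23) = 23 − 1 = 22 = 2 · 11.
In a cyclic group of order 22, there are φ(d) elements of order d for each divisor d of 22, and zero for non-divisors.
22 = 2 · 11 divides 22, and φ(22) = 10.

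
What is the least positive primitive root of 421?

φ(421) = 421 − 1 = 420 = 2^2 · 3 · 5 · 7.
g is a primitive root iff g^(420/q) ≢ 1 (mod 421) for each prime q ∈ {2, 3, 5, 7}.
g = 2: 2^210 ≡ 420; 2^140 ≡ 400; 2^84 ≡ 279; 2^60 ≡ 370 — none is 1, so 2 is a primitive root.
Hence the least primitive root of 421 is 2.

2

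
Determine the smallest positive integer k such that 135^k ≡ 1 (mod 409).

68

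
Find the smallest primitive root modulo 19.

φ(19) = 19 − 1 = 18 = 2 · 3^2.
g is a primitive root iff g^(18/q) ≢ 1 (mod 19) for each prime q ∈ {2, 3}.
g = 2: 2^9 ≡ 18; 2^6 ≡ 7 — none is 1, so 2 is a primitive root.
Hence the least primitive root of 19 is 2.

2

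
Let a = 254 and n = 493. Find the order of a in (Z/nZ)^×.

14

Since 254 ∈ (Z/493Z)^×, its order divides φ(493) = φ(17·29) = (17−1)·(29−1) = 16·28 = 448 = 2^6 · 7.
Divisors of 448: 1, 2, 4, 7, 8, 14, 16, 28, 32, 56, 64, 112, 224, 448.
Test each divisor d:
254^1 ≡ 254 (mod 493)
254^2 ≡ 426 (mod 493)
254^4 ≡ 52 (mod 493)
254^7 ≡ 492 (mod 493)
254^8 ≡ 239 (mod 493)
254^14 ≡ 1 (mod 493) ✓
The smallest such exponent is 14, so the order of 254 is 14.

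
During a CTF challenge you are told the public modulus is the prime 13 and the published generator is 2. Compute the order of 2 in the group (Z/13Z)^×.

12

By Lagrange's theorem, ord_13(2) divides φ(13) = 13 − 1 = 12 = 2^2 · 3.
Divisors of 12: 1, 2, 3, 4, 6, 12.
Check 2^d mod 13 for each divisor in increasing order:
2^1 ≡ 2 (mod 13)
2^2 ≡ 4 (mod 13)
2^3 ≡ 8 (mod 13)
2^4 ≡ 3 (mod 13)
2^6 ≡ 12 (mod 13)
2^12 ≡ 1 (mod 13) ✓
Hence ord(2) = 12.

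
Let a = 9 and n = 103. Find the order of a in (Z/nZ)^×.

17

Since 9 ∈ (Z/103Z)^×, its order divides φ(103) = 103 − 1 = 102 = 2 · 3 · 17.
Divisors of 102: 1, 2, 3, 6, 17, 34, 51, 102.
Check 9^d mod 103 for each divisor in increasing order:
9^1 ≡ 9
9^2 ≡ 81
9^3 ≡ 8
9^6 ≡ 64
9^17 ≡ 1
Hence ord(9) = 17.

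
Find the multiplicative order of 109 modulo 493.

Since 109 ∈ (Z/493Z)^×, its order divides φ(493) = φ(17·29) = (17−1)·(29−1) = 16·28 = 448 = 2^6 · 7.
Divisors of 448: 1, 2, 4, 7, 8, 14, 16, 28, 32, 56, 64, 112, 224, 448.
Test each divisor d:
109^1 ≡ 109
109^2 ≡ 49
109^4 ≡ 429
109^7 ≡ 318
109^8 ≡ 152
109^14 ≡ 59
109^16 ≡ 426
109^28 ≡ 30
109^32 ≡ 52
109^56 ≡ 407
109^64 ≡ 239
109^112 ≡ 1
Therefore the multiplicative order of 109 modulo 493 is 112.

112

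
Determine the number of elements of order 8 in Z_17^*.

φ(17) = 17 − 1 = 16 = 2^4.
Since (Z/17Z)^× is cyclic of order 16, the number of elements of order d is φ(d) when d | 16 and 0 otherwise.
8 = 2^3 divides 16, and φ(8) = 4.

4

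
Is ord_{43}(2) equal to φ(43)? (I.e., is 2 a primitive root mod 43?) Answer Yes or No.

φ(43) = 43 − 1 = 42 = 2 · 3 · 7.
It suffices to check that the order of 2 is not a proper divisor of 42: compute 2^(42/q) for q ∈ {2, 3, 7}.
2^21 ≡ 42 (mod 43)  [q = 2: ≢ 1 ✓]
2^14 ≡ 1 (mod 43)  [q = 3: ≡ 1 ✗]
2^6 ≡ 21 (mod 43)  [q = 7: ≢ 1 ✓]
The check at q = 3 fails, so 2 generates a proper subgroup.

No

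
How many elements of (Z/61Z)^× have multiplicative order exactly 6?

φ(61) = 61 − 1 = 60 = 2^2 · 3 · 5.
In a cyclic group of order 60, there are φ(d) elements of order d for each divisor d of 60, and zero for non-divisors.
6 = 2 · 3 divides 60, and φ(6) = 2.

2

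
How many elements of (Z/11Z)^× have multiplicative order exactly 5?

4

φ(11) = 11 − 1 = 10 = 2 · 5.
Since (Z/11Z)^× is cyclic of order 10, the number of elements of order d is φ(d) when d | 10 and 0 otherwise.
5 | 10, and φ(5) = 5 − 1 = 4.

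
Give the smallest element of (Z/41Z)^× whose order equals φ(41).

φ(41) = 41 − 1 = 40 = 2^3 · 5.
Test candidates g = 2, 3, … against the prime factors q ∈ {2, 5} of φ(41): g is a generator iff g^(40/q) ≢ 1 for every such q.
g = 2: 2^20 ≡ 1 — hits 1, so not a primitive root.
g = 3: 3^20 ≡ 40; 3^8 ≡ 1 — hits 1, so not a primitive root.
g = 4: 4^20 ≡ 1 — hits 1, so not a primitive root.
g = 5: 5^20 ≡ 1 — hits 1, so not a primitive root.
g = 6: 6^20 ≡ 40; 6^8 ≡ 10 — none is 1, so 6 is a primitive root.
The smallest primitive root modulo 41 is 6.

6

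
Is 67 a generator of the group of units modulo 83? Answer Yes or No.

Yes

φ(83) = 83 − 1 = 82 = 2 · 41.
Test 67^(82/q) mod 83 for each prime factor q of 82:
67^41 ≡ 82 (mod 83)  [q = 2: ≢ 1 ✓]
67^2 ≡ 7 (mod 83)  [q = 41: ≢ 1 ✓]
Every test exponent gives a nontrivial residue, hence 67 generates the full group.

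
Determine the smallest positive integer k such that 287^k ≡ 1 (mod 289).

136

Since 287 ∈ (Z/289Z)^×, its order divides φ(289) = φ(17^2) = 17·(17−1) = 272 = 2^4 · 17.
Divisors of 272: 1, 2, 4, 8, 16, 17, 34, 68, 136, 272.
Test each divisor d:
287^1 ≡ 287 (mod 289)
287^2 ≡ 4 (mod 289)
287^4 ≡ 16 (mod 289)
287^8 ≡ 256 (mod 289)
287^16 ≡ 222 (mod 289)
287^17 ≡ 134 (mod 289)
287^34 ≡ 38 (mod 289)
287^68 ≡ 288 (mod 289)
287^136 ≡ 1 (mod 289) ✓
So ord_289(287) = 136.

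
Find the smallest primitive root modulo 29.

φ(29) = 29 − 1 = 28 = 2^2 · 7.
Test candidates g = 2, 3, … against the prime factors q ∈ {2, 7} of φ(29): g is a generator iff g^(28/q) ≢ 1 for every such q.
g = 2: 2^14 ≡ 28; 2^4 ≡ 16 — none is 1, so 2 is a primitive root.
So 2 is the smallest generator of (Z/29Z)^×.

2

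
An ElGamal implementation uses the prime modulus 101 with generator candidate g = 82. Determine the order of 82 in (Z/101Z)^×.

50

By Lagrange's theorem, ord_101(82) divides φ(101) = 101 − 1 = 100 = 2^2 · 5^2.
Divisors of 100: 1, 2, 4, 5, 10, 20, 25, 50, 100.
Check 82^d mod 101 for each divisor in increasing order:
82^1 ≡ 82
82^2 ≡ 58
82^4 ≡ 31
82^5 ≡ 17
82^10 ≡ 87
82^20 ≡ 95
82^25 ≡ 100
82^50 ≡ 1
Therefore the multiplicative order of 82 modulo 101 is 50.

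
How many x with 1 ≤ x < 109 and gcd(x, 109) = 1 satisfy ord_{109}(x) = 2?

1

φ(109) = 109 − 1 = 108 = 2^2 · 3^3.
In a cyclic group of order 108, there are φ(d) elements of order d for each divisor d of 108, and zero for non-divisors.
2 | 108, and φ(2) = 2 − 1 = 1.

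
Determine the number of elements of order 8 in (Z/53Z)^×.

φ(53) = 53 − 1 = 52 = 2^2 · 13.
Since (Z/53Z)^× is cyclic of order 52, the number of elements of order d is φ(d) when d | 52 and 0 otherwise.
8 does not divide 52, so no element of (Z/53Z)^× has order 8.

0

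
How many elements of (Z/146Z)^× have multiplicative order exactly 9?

6

φ(146) = φ(2)·φ(73) = 1·72 = 72 = 2^3 · 3^2.
(Z/146Z)^× is cyclic (|G| = 72); a cyclic group of order m has exactly φ(d) elements of each order d | m, and none otherwise.
9 = 3^2 divides 72, and φ(9) = 6.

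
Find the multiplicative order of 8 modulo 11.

10

ord(8) | φ(11) = 11 − 1 = 10 = 2 · 5.
Divisors of 10: 1, 2, 5, 10.
Test each divisor d:
8^1 ≡ 8 (mod 11)
8^2 ≡ 9 (mod 11)
8^5 ≡ 10 (mod 11)
8^10 ≡ 1 (mod 11) ✓
Therefore the multiplicative order of 8 modulo 11 is 10.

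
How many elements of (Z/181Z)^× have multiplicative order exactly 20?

φ(181) = 181 − 1 = 180 = 2^2 · 3^2 · 5.
Since (Z/181Z)^× is cyclic of order 180, the number of elements of order d is φ(d) when d | 180 and 0 otherwise.
20 = 2^2 · 5 divides 180, and φ(20) = 8.

8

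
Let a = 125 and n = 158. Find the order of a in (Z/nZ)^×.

ord(125) | φ(158) = φ(2)·φ(79) = 1·78 = 78 = 2 · 3 · 13.
Divisors of 78: 1, 2, 3, 6, 13, 26, 39, 78.
Check 125^d mod 158 for each divisor in increasing order:
125^1 ≡ 125
125^2 ≡ 141
125^3 ≡ 87
125^6 ≡ 143
125^13 ≡ 1
The smallest such exponent is 13, so the order of 125 is 13.

13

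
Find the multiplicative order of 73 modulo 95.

Since 73 ∈ (Z/95Z)^×, its order divides φ(95) = φ(5·19) = (5−1)·(19−1) = 4·18 = 72 = 2^3 · 3^2.
Divisors of 72: 1, 2, 3, 4, 6, 8, 9, 12, 18, 24, 36, 72.
Evaluate successive powers at the divisors of 72:
73^1 ≡ 73
73^2 ≡ 9
73^3 ≡ 87
73^4 ≡ 81
73^6 ≡ 64
73^8 ≡ 6
73^9 ≡ 58
73^12 ≡ 11
73^18 ≡ 39
73^24 ≡ 26
73^36 ≡ 1
The smallest such exponent is 36, so the order of 73 is 36.

36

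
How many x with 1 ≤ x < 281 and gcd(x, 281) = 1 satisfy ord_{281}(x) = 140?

48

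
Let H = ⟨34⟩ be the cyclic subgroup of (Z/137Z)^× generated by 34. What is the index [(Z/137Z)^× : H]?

8

ord(34) | φ(137) = 137 − 1 = 136 = 2^3 · 17.
Divisors of 136: 1, 2, 4, 8, 17, 34, 68, 136.
Compute 34^d (mod 137) for the divisors d until we hit 1:
34^1 ≡ 34
34^2 ≡ 60
34^4 ≡ 38
34^8 ≡ 74
34^17 ≡ 1
So ord_137(34) = 17, hence |⟨34⟩| = 17.
[(Z/137Z)^× : ⟨34⟩] = 136/17 = 8.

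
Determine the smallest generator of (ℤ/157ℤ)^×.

φ(157) = 157 − 1 = 156 = 2^2 · 3 · 13.
Test candidates g = 2, 3, … against the prime factors q ∈ {2, 3, 13} of φ(157): g is a generator iff g^(156/q) ≢ 1 for every such q.
g = 2: 2^78 ≡ 156; 2^52 ≡ 1 — hits 1, so not a primitive root.
g = 3: 3^78 ≡ 1 — hits 1, so not a primitive root.
g = 4: 4^78 ≡ 1 — hits 1, so not a primitive root.
g = 5: 5^78 ≡ 156; 5^52 ≡ 12; 5^12 ≡ 130 — none is 1, so 5 is a primitive root.
So 5 is the smallest generator of (Z/157Z)^×.

5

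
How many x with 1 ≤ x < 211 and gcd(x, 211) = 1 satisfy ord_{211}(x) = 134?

0

φ(211) = 211 − 1 = 210 = 2 · 3 · 5 · 7.
(Z/211Z)^× is cyclic (|G| = 210); a cyclic group of order m has exactly φ(d) elements of each order d | m, and none otherwise.
Since 134 ∤ 210, the count is 0.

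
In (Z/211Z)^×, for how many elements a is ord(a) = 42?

12

φ(211) = 211 − 1 = 210 = 2 · 3 · 5 · 7.
Since (Z/211Z)^× is cyclic of order 210, the number of elements of order d is φ(d) when d | 210 and 0 otherwise.
42 = 2 · 3 · 7 divides 210, and φ(42) = 12.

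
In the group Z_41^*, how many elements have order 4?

2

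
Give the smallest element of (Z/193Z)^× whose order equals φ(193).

5

φ(193) = 193 − 1 = 192 = 2^6 · 3.
g is a primitive root iff g^(192/q) ≢ 1 (mod 193) for each prime q ∈ {2, 3}.
g = 2: 2^96 ≡ 1 — hits 1, so not a primitive root.
g = 3: 3^96 ≡ 1 — hits 1, so not a primitive root.
g = 4: 4^96 ≡ 1 — hits 1, so not a primitive root.
g = 5: 5^96 ≡ 192; 5^64 ≡ 84 — none is 1, so 5 is a primitive root.
So 5 is the smallest generator of (Z/193Z)^×.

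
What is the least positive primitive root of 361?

φ(361) = φ(19^2) = 19·(19−1) = 342 = 2 · 3^2 · 19.
g is a primitive root iff g^(342/q) ≢ 1 (mod 361) for each prime q ∈ {2, 3, 19}.
g = 2: 2^171 ≡ 360; 2^114 ≡ 292; 2^18 ≡ 58 — none is 1, so 2 is a primitive root.
The smallest primitive root modulo 361 is 2.

2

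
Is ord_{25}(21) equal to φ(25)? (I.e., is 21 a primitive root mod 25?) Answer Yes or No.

No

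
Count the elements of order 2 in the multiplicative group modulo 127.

φ(127) = 127 − 1 = 126 = 2 · 3^2 · 7.
Since (Z/127Z)^× is cyclic of order 126, the number of elements of order d is φ(d) when d | 126 and 0 otherwise.
2 | 126, and φ(2) = 2 − 1 = 1.

1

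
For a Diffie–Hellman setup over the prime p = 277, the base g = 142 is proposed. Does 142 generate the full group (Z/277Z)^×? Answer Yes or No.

φ(277) = 277 − 1 = 276 = 2^2 · 3 · 23.
It suffices to check that the order of 142 is not a proper divisor of 276: compute 142^(276/q) for q ∈ {2, 3, 23}.
142^138 ≡ 276 (mod 277)  [q = 2: ≢ 1 ✓]
142^92 ≡ 116 (mod 277)  [q = 3: ≢ 1 ✓]
142^12 ≡ 273 (mod 277)  [q = 23: ≢ 1 ✓]
All checks pass, so 142 has order 276 and is a primitive root modulo 277.

Yes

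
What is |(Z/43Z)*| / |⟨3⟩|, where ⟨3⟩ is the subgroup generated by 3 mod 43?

1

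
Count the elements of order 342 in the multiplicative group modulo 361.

108

φ(361) = φ(19^2) = 19·(19−1) = 342 = 2 · 3^2 · 19.
(Z/361Z)^× is cyclic (|G| = 342); a cyclic group of order m has exactly φ(d) elements of each order d | m, and none otherwise.
342 = 2 · 3^2 · 19 divides 342, and φ(342) = 108.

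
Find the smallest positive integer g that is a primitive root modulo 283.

3

φ(283) = 283 − 1 = 282 = 2 · 3 · 47.
g is a primitive root iff g^(282/q) ≢ 1 (mod 283) for each prime q ∈ {2, 3, 47}.
g = 2: 2^141 ≡ 282; 2^94 ≡ 1 — hits 1, so not a primitive root.
g = 3: 3^141 ≡ 282; 3^94 ≡ 238; 3^6 ≡ 163 — none is 1, so 3 is a primitive root.
So 3 is the smallest generator of (Z/283Z)^×.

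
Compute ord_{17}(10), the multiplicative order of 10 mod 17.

16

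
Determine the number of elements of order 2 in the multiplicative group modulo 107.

1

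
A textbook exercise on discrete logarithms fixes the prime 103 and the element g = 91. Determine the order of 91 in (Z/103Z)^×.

By Lagrange's theorem, ord_103(91) divides φ(103) = 103 − 1 = 102 = 2 · 3 · 17.
Divisors of 102: 1, 2, 3, 6, 17, 34, 51, 102.
Check 91^d mod 103 for each divisor in increasing order:
91^1 ≡ 91
91^2 ≡ 41
91^3 ≡ 23
91^6 ≡ 14
91^17 ≡ 46
91^34 ≡ 56
91^51 ≡ 1
Therefore the multiplicative order of 91 modulo 103 is 51.

51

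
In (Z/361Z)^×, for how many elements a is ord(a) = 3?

φ(361) = φ(19^2) = 19·(19−1) = 342 = 2 · 3^2 · 19.
(Z/361Z)^× is cyclic (|G| = 342); a cyclic group of order m has exactly φ(d) elements of each order d | m, and none otherwise.
3 | 342, and φ(3) = 3 − 1 = 2.

2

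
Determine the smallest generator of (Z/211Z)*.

φ(211) = 211 − 1 = 210 = 2 · 3 · 5 · 7.
g is a primitive root iff g^(210/q) ≢ 1 (mod 211) for each prime q ∈ {2, 3, 5, 7}.
g = 2: 2^105 ≡ 210; 2^70 ≡ 196; 2^42 ≡ 107; 2^30 ≡ 171 — none is 1, so 2 is a primitive root.
The smallest primitive root modulo 211 is 2.

2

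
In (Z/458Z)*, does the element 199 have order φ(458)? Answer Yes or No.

No

φ(458) = φ(2)·φ(229) = 1·228 = 228 = 2^2 · 3 · 19.
An element g generates (Z/458Z)^× iff g^(228/q) ≢ 1 (mod 458) for each prime q ∈ {2, 3, 19}.
199^114 ≡ 457 (mod 458)  [q = 2: ≢ 1 ✓]
199^76 ≡ 1 (mod 458)  [q = 3: ≡ 1 ✗]
199^12 ≡ 447 (mod 458)  [q = 19: ≢ 1 ✓]
Since 199^76 ≡ 1, the order of 199 divides 76 < 228, so 199 is not a primitive root.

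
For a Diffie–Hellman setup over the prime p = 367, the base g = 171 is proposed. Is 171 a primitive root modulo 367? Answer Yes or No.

Yes

φ(367) = 367 − 1 = 366 = 2 · 3 · 61.
171 is a primitive root mod 367 iff 171^(φ(367)/q) ≢ 1 for every prime q | φ(367), i.e. q ∈ {2, 3, 61}.
171^183 ≡ 366 (mod 367)  [q = 2: ≢ 1 ✓]
171^122 ≡ 83 (mod 367)  [q = 3: ≢ 1 ✓]
171^6 ≡ 105 (mod 367)  [q = 61: ≢ 1 ✓]
None equal 1, so ord_367(171) = 366: 171 is a primitive root.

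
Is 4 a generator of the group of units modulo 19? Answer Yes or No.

No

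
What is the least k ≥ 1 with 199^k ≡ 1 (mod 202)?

100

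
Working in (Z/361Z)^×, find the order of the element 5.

171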